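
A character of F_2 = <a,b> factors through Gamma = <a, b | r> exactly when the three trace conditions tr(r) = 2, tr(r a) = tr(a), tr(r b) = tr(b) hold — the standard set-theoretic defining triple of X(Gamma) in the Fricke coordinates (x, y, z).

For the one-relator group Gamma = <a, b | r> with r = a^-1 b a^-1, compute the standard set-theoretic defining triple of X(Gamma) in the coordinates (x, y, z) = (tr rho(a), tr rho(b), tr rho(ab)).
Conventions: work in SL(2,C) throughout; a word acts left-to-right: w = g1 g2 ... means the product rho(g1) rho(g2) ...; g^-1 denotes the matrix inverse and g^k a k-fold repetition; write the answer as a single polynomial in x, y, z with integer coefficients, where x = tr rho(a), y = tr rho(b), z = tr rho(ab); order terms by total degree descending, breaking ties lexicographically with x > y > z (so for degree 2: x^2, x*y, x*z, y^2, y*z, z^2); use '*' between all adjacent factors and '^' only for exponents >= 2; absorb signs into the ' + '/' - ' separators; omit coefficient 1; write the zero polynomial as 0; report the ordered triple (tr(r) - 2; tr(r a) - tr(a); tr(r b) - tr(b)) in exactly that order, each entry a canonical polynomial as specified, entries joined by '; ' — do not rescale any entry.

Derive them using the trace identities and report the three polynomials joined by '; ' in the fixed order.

tr(b a^-1) = tr(b) * tr(a) - tr(b a) = x*y - z
next, tr(a^-1 b a^-1) = tr(b a^-1) * tr(a) - tr(b) = x^2*y - x*z - y
tr(b^2) = tr(b) * tr(b) - tr(1) = y^2 - 2
next, tr(b^2 a) = tr(b) * tr(a b) - tr(a) = y*z - x
tr(b a^-1 b) = tr(b^2) * tr(a) - tr(b^2 a) = x*y^2 - y*z - x
next, tr(b a b a) = tr(a b) * tr(a b) - tr(1)   [split at repeated a] = z^2 - 2
tr(b a^-1 b a) = tr(b a b) * tr(a) - tr(b a b a) = x*y*z - x^2 - z^2 + 2
tr(a^-1 b a^-1 b) = tr(b a^-1 b) * tr(a) - tr(b a^-1 b a) = x^2*y^2 - 2*x*y*z + z^2 - 2
assemble the triple (tr(r) - 2; tr(r a) - x; tr(r b) - y)

x^2*y - x*z - y - 2; x*y - x - z; x^2*y^2 - 2*x*y*z + z^2 - y - 2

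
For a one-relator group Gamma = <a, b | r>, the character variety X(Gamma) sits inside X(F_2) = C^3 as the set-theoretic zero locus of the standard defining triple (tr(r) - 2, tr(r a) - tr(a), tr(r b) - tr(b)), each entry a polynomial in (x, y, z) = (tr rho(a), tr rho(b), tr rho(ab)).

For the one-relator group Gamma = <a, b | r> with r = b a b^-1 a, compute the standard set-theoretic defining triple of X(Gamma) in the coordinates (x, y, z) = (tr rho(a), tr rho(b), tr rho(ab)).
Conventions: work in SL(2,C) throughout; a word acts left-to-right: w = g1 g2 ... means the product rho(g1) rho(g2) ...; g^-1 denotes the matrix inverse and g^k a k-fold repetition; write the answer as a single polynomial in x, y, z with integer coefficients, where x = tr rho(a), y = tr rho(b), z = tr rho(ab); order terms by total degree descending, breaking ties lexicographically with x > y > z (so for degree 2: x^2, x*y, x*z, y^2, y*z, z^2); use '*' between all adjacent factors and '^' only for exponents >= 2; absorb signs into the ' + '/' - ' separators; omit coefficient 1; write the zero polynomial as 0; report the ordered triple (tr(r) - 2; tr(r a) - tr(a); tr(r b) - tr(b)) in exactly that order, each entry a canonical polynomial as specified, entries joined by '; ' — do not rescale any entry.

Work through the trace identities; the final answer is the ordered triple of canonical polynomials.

so tr(a b a) = tr(a)*tr(b a) - tr(b) = x*z - y
so tr(a b a b) = tr(b a)*tr(b a) - tr(1)   [split at repeated b] = z^2 - 2
tr(b a b^-1 a) = tr(a b a)*tr(b) - tr(a b a b) = x*y*z - y^2 - z^2 + 2
tr(a^2 b a) = tr(a)*tr(a b a) - tr(a b) = x^2*z - x*y - z
so tr(b a b) = tr(b)*tr(a b) - tr(a) = y*z - x
tr(a^2 b a b) = tr(a)*tr(b a b a) - tr(b a b) = x*z^2 - y*z - x
tr(b a b^-1 a^2) = tr(a^2 b a)*tr(b) - tr(a^2 b a b) = x^2*y*z - x*y^2 - x*z^2 + x
tr(b^2) = tr(b)*tr(b) - tr(1) = y^2 - 2
tr(a b^2 a) = tr(a)*tr(b^2 a) - tr(b^2) = x*y*z - x^2 - y^2 + 2
reduce: tr(a b^2 a b) = tr(b)*tr(a b a b) - tr(a b a) = y*z^2 - x*z - y
so tr(b a b^-1 a b) = tr(a b^2 a)*tr(b) - tr(a b^2 a b) = x*y^2*z - x^2*y - y^3 - y*z^2 + x*z + 3*y
assemble the triple (tr(r) - 2; tr(r a) - x; tr(r b) - y)

x*y*z - y^2 - z^2; x^2*y*z - x*y^2 - x*z^2; x*y^2*z - x^2*y - y^3 - y*z^2 + x*z + 2*y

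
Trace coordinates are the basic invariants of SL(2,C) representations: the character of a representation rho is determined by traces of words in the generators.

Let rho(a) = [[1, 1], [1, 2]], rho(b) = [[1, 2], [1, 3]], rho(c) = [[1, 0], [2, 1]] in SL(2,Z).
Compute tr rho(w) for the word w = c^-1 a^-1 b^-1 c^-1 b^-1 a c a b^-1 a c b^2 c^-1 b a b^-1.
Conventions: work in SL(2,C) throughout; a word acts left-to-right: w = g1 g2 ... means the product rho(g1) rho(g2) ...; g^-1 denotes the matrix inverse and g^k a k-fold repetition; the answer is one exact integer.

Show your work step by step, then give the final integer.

3094

rho(c^-1) = [[1, 0], [-2, 1]]
... * rho(a^-1) = [[2, -1], [-1, 1]]  ->  [[2, -1], [-5, 3]]
... * rho(b^-1) = [[3, -2], [-1, 1]]  ->  [[7, -5], [-18, 13]]
... * rho(c^-1) = [[1, 0], [-2, 1]]  ->  [[17, -5], [-44, 13]]
... * rho(b^-1) = [[3, -2], [-1, 1]]  ->  [[56, -39], [-145, 101]]
... * rho(a) = [[1, 1], [1, 2]]  ->  [[17, -22], [-44, 57]]
... * rho(c) = [[1, 0], [2, 1]]  ->  [[-27, -22], [70, 57]]
... * rho(a) = [[1, 1], [1, 2]]  ->  [[-49, -71], [127, 184]]
... * rho(b^-1) = [[3, -2], [-1, 1]]  ->  [[-76, 27], [197, -70]]
... * rho(a) = [[1, 1], [1, 2]]  ->  [[-49, -22], [127, 57]]
... * rho(c) = [[1, 0], [2, 1]]  ->  [[-93, -22], [241, 57]]
... * rho(b) = [[1, 2], [1, 3]]  ->  [[-115, -252], [298, 653]]
... * rho(b) = [[1, 2], [1, 3]]  ->  [[-367, -986], [951, 2555]]
... * rho(c^-1) = [[1, 0], [-2, 1]]  ->  [[1605, -986], [-4159, 2555]]
... * rho(b) = [[1, 2], [1, 3]]  ->  [[619, 252], [-1604, -653]]
... * rho(a) = [[1, 1], [1, 2]]  ->  [[871, 1123], [-2257, -2910]]
... * rho(b^-1) = [[3, -2], [-1, 1]]  ->  [[1490, -619], [-3861, 1604]]
tr = 1490 + 1604 = 3094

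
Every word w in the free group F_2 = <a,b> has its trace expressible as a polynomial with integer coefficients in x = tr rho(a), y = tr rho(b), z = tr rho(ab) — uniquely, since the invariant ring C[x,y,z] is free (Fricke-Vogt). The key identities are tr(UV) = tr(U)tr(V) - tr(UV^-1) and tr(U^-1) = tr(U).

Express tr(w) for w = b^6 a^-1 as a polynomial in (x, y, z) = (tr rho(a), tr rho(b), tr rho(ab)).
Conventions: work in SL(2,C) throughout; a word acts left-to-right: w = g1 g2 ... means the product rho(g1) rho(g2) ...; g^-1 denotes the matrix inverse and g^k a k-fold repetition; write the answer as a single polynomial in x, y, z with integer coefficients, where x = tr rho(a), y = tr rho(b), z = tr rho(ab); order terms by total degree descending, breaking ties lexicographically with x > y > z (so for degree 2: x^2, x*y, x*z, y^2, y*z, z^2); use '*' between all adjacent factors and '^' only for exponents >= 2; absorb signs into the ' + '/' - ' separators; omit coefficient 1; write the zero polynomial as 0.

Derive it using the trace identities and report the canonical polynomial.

trace(b^2) = trace(b) * trace(b) - trace(1) = y^2 - 2
trace(b^3) = trace(b) * trace(b^2) - trace(b) = y^3 - 3*y
trace(b^4) = trace(b) * trace(b^3) - trace(b^2) = y^4 - 4*y^2 + 2
trace(b^5) = trace(b) * trace(b^4) - trace(b^3) = y^5 - 5*y^3 + 5*y
trace(b^6) = trace(b) * trace(b^5) - trace(b^4) = y^6 - 6*y^4 + 9*y^2 - 2
trace(b a b) = trace(b) * trace(a b) - trace(a) = y*z - x
trace(b a b^2) = trace(b) * trace(b a b) - trace(b a) = y^2*z - x*y - z
trace(b^3 a b) = trace(b) * trace(b a b^2) - trace(b a b) = y^3*z - x*y^2 - 2*y*z + x
trace(b a b^4) = trace(b) * trace(b^3 a b) - trace(b^3 a) = y^4*z - x*y^3 - 3*y^2*z + 2*x*y + z
trace(b^6 a) = trace(b) * trace(b a b^4) - trace(b a b^3) = y^5*z - x*y^4 - 4*y^3*z + 3*x*y^2 + 3*y*z - x
trace(b^6 a^-1) = trace(b^6) * trace(a) - trace(b^6 a) = x*y^6 - y^5*z - 5*x*y^4 + 4*y^3*z + 6*x*y^2 - 3*y*z - x

x*y^6 - y^5*z - 5*x*y^4 + 4*y^3*z + 6*x*y^2 - 3*y*z - x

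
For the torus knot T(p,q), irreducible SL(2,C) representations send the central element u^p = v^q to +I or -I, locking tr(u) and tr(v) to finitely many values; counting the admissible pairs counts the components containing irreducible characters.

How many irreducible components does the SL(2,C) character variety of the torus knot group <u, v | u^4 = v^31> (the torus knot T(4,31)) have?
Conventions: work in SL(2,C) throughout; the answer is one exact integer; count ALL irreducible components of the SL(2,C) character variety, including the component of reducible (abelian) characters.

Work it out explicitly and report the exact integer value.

For T(4,31): irreducibility forces the central element u^4 = v^31 to one of +I, -I.
On an irreducible component, tr(u) is locked at 2*cos(pi*alpha/4) for some alpha in 1..3, and tr(v) at 2*cos(pi*beta/31) for some beta in 1..30.
The two central values (-1)^alpha I and (-1)^beta I must be the same matrix, so alpha and beta share a parity.
count pairs: odd alpha (2 choices) x odd beta (15), plus even alpha (1) x even beta (15): 2*15 + 1*15 = 45.
Total: 45 irreducible-character components + 1 reducible (abelian) component = 46.

46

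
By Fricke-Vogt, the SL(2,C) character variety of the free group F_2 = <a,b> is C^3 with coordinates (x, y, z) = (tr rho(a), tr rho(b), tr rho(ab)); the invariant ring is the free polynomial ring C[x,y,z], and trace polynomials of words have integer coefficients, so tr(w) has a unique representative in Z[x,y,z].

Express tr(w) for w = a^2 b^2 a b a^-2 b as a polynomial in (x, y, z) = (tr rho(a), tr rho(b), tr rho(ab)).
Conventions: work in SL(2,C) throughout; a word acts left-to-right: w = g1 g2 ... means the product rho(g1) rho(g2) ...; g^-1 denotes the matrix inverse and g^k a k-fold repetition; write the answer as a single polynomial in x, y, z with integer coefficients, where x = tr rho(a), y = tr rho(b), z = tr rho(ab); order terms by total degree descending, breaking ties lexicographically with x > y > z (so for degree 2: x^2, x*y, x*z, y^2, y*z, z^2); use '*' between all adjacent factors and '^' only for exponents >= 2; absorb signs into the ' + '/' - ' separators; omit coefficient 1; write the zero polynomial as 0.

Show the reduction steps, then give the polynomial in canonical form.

reduce: tr(b a b a) = tr(a b)*tr(a b) - tr(1) = z^2 - 2
so tr(b a b) = tr(b)*tr(a b) - tr(a) = y*z - x
reduce: tr(a^2 b a b) = tr(a)*tr(b a b a) - tr(b a b) = x*z^2 - y*z - x
tr(a b a) = tr(a)*tr(b a) - tr(b) = x*z - y
tr(a^2 b a) = tr(a)*tr(a b a) - tr(a b) = x^2*z - x*y - z
so tr(a b^2 a^2 b) = tr(b)*tr(a^2 b a b) - tr(a^2 b a) = x*y*z^2 - x^2*z - y^2*z + z
so tr(b^2) = tr(b)*tr(b) - tr(1) = y^2 - 2
tr(a b^2 a) = tr(a)*tr(b^2 a) - tr(b^2) = x*y*z - x^2 - y^2 + 2
tr(a b^2 a^2) = tr(a)*tr(a b^2 a) - tr(a b^2) = x^2*y*z - x^3 - x*y^2 - y*z + 3*x
reduce: tr(b a^2 b^2 a b) = tr(b)*tr(a b^2 a^2 b) - tr(a b^2 a^2) = x*y^2*z^2 - 2*x^2*y*z - y^3*z + x^3 + x*y^2 + 2*y*z - 3*x
tr(a b a b a b) = tr(a b a b)*tr(a b) - tr(b a) = z^3 - 3*z
tr(b^2 a b a b a) = tr(b)*tr(a b a b a b) - tr(a b a b a) = y*z^3 - x*z^2 - 2*y*z + x
tr(b a b a b) = tr(b)*tr(a b a b) - tr(a b a) = y*z^2 - x*z - y
tr(b^2 a b a b) = tr(b)*tr(b a b a b) - tr(b a b a) = y^2*z^2 - x*y*z - y^2 - z^2 + 2
reduce: tr(b a^2 b^2 a b a) = tr(a)*tr(b^2 a b a b a) - tr(b^2 a b a b) = x*y*z^3 - x^2*z^2 - y^2*z^2 - x*y*z + x^2 + y^2 + z^2 - 2
tr(a^-1 b a^2 b^2 a b) = tr(b a^2 b^2 a b)*tr(a) - tr(b a^2 b^2 a b a) = x^2*y^2*z^2 - 2*x^3*y*z - x*y^3*z - x*y*z^3 + x^4 + x^2*y^2 + x^2*z^2 + y^2*z^2 + 3*x*y*z - 4*x^2 - y^2 - z^2 + 2
reduce: tr(a^2 b^2 a b a^-2 b) = tr(a^-1 b a^2 b^2 a b)*tr(a) - tr(a^-1 b a^2 b^2 a b a) = x^3*y^2*z^2 - 2*x^4*y*z - x^2*y^3*z - x^2*y*z^3 + x^5 + x^3*y^2 + x^3*z^2 + 5*x^2*y*z + y^3*z - 5*x^3 - 2*x*y^2 - x*z^2 - 2*y*z + 5*x

x^3*y^2*z^2 - 2*x^4*y*z - x^2*y^3*z - x^2*y*z^3 + x^5 + x^3*y^2 + x^3*z^2 + 5*x^2*y*z + y^3*z - 5*x^3 - 2*x*y^2 - x*z^2 - 2*y*z + 5*x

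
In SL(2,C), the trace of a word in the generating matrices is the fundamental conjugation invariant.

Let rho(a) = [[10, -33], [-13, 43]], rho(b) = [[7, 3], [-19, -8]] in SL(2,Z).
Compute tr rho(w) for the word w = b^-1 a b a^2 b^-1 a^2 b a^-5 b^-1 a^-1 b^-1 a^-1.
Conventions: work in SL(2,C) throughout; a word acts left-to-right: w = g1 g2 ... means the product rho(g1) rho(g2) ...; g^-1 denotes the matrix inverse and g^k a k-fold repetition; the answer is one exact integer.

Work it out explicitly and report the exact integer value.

rho(b^-1) = [[-8, -3], [19, 7]]
... * rho(a) = [[10, -33], [-13, 43]]  ->  [[-41, 135], [99, -326]]
... * rho(b) = [[7, 3], [-19, -8]]  ->  [[-2852, -1203], [6887, 2905]]
... * rho(a) = [[10, -33], [-13, 43]]  ->  [[-12881, 42387], [31105, -102356]]
... * rho(a) = [[10, -33], [-13, 43]]  ->  [[-679841, 2247714], [1641678, -5427773]]
... * rho(b^-1) = [[-8, -3], [19, 7]]  ->  [[48145294, 17773521], [-116261111, -42919445]]
... * rho(a) = [[10, -33], [-13, 43]]  ->  [[250397167, -824533299], [-604658325, 1991080528]]
... * rho(a) = [[10, -33], [-13, 43]]  ->  [[13222904557, -43718038368], [-31930630114, 105570187429]]
... * rho(b) = [[7, 3], [-19, -8]]  ->  [[923203060891, 389413020615], [-2229347971949, -940353389774]]
... * rho(a^-1) = [[43, 33], [13, 10]]  ->  [[44760100886308, 34359831215553], [-108086556860869, -82972016972057]]
... * rho(a^-1) = [[43, 33], [13, 10]]  ->  [[2371362143913433, 1820681641403694], [-5726358165654108, -4396576546129247]]
... * rho(a^-1) = [[43, 33], [13, 10]]  ->  [[125637433526525641, 96461767163180229], [-303388896222806855, -232935584927878034]]
... * rho(a^-1) = [[43, 33], [13, 10]]  ->  [[6656412614761945540, 5110652978007148443], [-16073885141643109207, -12341189424631406555]]
... * rho(a^-1) = [[43, 33], [13, 10]]  ->  [[352664231148856587979, 270768146067215687250], [-851612523610861981116, -653850103920536669381]]
... * rho(b^-1) = [[-8, -3], [19, 7]]  ->  [[2323280926086245353918, 837384329023940046813], [-5610251785603300869311, -2022113156611170742319]]
... * rho(a^-1) = [[43, 33], [13, 10]]  ->  [[110787076099019770827043, 85042113851085497147424], [-267528297816887157030520, -205359440491020636110453]]
... * rho(b^-1) = [[-8, -3], [19, 7]]  ->  [[729503554378466279184712, 262933568660539167550839], [-1761602986794294829854447, -634931189986482981681611]]
... * rho(a^-1) = [[43, 33], [13, 10]]  ->  [[34786789230861059183103523, 26702952981094778888603886], [-84003033901978956445602164, -64482210464076559202012861]]
tr = 34786789230861059183103523 + -64482210464076559202012861 = -29695421233215500018909338

-29695421233215500018909338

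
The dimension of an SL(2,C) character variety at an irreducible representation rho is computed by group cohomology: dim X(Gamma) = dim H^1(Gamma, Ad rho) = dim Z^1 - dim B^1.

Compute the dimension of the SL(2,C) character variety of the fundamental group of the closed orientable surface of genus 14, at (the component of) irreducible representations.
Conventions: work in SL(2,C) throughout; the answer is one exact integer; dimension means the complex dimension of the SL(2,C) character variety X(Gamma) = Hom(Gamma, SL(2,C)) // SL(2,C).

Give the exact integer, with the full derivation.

78

pi_1 of the closed genus-14 surface has 28 generators bound by the single product-of-commutators relator.
A cocycle assigns one sl_2 vector per generator subject to the relator condition d_2(z) = 0: dim of the unconstrained space is 3*2g = 84.
H^2 = coker(d_2) is dual to H^0 = 0 at irreducible rho (Poincare duality), so d_2 is onto: dim Z^1 = 81.
As always at irreducible rho, dim B^1 = 3.
dim H^1 = 81 - 3 = 78 = dim X.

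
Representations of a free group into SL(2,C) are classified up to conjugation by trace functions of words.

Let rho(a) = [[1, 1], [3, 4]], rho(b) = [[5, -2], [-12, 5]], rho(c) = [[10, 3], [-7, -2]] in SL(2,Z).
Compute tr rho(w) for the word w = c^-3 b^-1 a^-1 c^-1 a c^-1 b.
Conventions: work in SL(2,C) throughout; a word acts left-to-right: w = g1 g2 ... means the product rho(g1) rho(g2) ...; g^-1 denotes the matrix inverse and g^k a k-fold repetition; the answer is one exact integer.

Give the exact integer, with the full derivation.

rho(c^-1) = [[-2, -3], [7, 10]]
... * rho(c^-1) = [[-2, -3], [7, 10]]  ->  [[-17, -24], [56, 79]]
... * rho(c^-1) = [[-2, -3], [7, 10]]  ->  [[-134, -189], [441, 622]]
... * rho(b^-1) = [[5, 2], [12, 5]]  ->  [[-2938, -1213], [9669, 3992]]
... * rho(a^-1) = [[4, -1], [-3, 1]]  ->  [[-8113, 1725], [26700, -5677]]
... * rho(c^-1) = [[-2, -3], [7, 10]]  ->  [[28301, 41589], [-93139, -136870]]
... * rho(a) = [[1, 1], [3, 4]]  ->  [[153068, 194657], [-503749, -640619]]
... * rho(c^-1) = [[-2, -3], [7, 10]]  ->  [[1056463, 1487366], [-3476835, -4894943]]
... * rho(b) = [[5, -2], [-12, 5]]  ->  [[-12566077, 5323904], [41355141, -17521045]]
tr = -12566077 + -17521045 = -30087122

-30087122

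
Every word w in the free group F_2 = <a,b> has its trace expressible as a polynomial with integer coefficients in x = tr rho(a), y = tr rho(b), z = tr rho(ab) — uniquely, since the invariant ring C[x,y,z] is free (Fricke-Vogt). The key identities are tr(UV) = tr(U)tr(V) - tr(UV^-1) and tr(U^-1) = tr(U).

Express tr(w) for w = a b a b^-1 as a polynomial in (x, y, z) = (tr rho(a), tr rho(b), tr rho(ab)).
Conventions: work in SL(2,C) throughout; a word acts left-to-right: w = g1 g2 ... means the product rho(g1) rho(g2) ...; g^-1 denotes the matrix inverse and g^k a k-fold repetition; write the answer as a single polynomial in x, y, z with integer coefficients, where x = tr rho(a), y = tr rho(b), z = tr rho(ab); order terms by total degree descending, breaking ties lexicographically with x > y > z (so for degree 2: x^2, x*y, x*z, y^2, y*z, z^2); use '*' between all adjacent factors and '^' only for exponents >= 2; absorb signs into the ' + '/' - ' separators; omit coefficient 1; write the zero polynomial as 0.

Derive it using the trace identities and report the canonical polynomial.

x*y*z - y^2 - z^2 + 2

tr(a b a) = tr(a)*tr(b a) - tr(b) = x*z - y
tr(a b a b) = tr(a b)*tr(a b) - tr(1) = z^2 - 2
tr(a b a b^-1) = tr(a b a)*tr(b) - tr(a b a b) = x*y*z - y^2 - z^2 + 2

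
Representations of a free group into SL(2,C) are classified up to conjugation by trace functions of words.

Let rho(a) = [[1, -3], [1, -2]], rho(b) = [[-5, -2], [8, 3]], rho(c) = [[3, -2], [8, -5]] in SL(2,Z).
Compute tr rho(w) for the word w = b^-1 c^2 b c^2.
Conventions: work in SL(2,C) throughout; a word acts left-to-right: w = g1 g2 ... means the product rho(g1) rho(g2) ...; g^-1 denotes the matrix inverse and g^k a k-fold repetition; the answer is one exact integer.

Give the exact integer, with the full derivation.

rho(b^-1) = [[3, 2], [-8, -5]]
... * rho(c) = [[3, -2], [8, -5]]  ->  [[25, -16], [-64, 41]]
... * rho(c) = [[3, -2], [8, -5]]  ->  [[-53, 30], [136, -77]]
... * rho(b) = [[-5, -2], [8, 3]]  ->  [[505, 196], [-1296, -503]]
... * rho(c) = [[3, -2], [8, -5]]  ->  [[3083, -1990], [-7912, 5107]]
... * rho(c) = [[3, -2], [8, -5]]  ->  [[-6671, 3784], [17120, -9711]]
tr = -6671 + -9711 = -16382

-16382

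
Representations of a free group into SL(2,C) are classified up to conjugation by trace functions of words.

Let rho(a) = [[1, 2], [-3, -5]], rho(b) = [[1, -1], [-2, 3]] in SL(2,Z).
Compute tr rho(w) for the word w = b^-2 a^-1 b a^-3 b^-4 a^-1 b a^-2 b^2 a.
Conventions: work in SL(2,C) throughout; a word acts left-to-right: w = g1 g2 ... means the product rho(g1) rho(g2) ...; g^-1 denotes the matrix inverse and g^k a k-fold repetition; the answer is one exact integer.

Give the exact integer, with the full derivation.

-2926

rho(b^-1) = [[3, 1], [2, 1]]
... * rho(b^-1) = [[3, 1], [2, 1]]  ->  [[11, 4], [8, 3]]
... * rho(a^-1) = [[-5, -2], [3, 1]]  ->  [[-43, -18], [-31, -13]]
... * rho(b) = [[1, -1], [-2, 3]]  ->  [[-7, -11], [-5, -8]]
... * rho(a^-1) = [[-5, -2], [3, 1]]  ->  [[2, 3], [1, 2]]
... * rho(a^-1) = [[-5, -2], [3, 1]]  ->  [[-1, -1], [1, 0]]
... * rho(a^-1) = [[-5, -2], [3, 1]]  ->  [[2, 1], [-5, -2]]
... * rho(b^-1) = [[3, 1], [2, 1]]  ->  [[8, 3], [-19, -7]]
... * rho(b^-1) = [[3, 1], [2, 1]]  ->  [[30, 11], [-71, -26]]
... * rho(b^-1) = [[3, 1], [2, 1]]  ->  [[112, 41], [-265, -97]]
... * rho(b^-1) = [[3, 1], [2, 1]]  ->  [[418, 153], [-989, -362]]
... * rho(a^-1) = [[-5, -2], [3, 1]]  ->  [[-1631, -683], [3859, 1616]]
... * rho(b) = [[1, -1], [-2, 3]]  ->  [[-265, -418], [627, 989]]
... * rho(a^-1) = [[-5, -2], [3, 1]]  ->  [[71, 112], [-168, -265]]
... * rho(a^-1) = [[-5, -2], [3, 1]]  ->  [[-19, -30], [45, 71]]
... * rho(b) = [[1, -1], [-2, 3]]  ->  [[41, -71], [-97, 168]]
... * rho(b) = [[1, -1], [-2, 3]]  ->  [[183, -254], [-433, 601]]
... * rho(a) = [[1, 2], [-3, -5]]  ->  [[945, 1636], [-2236, -3871]]
tr = 945 + -3871 = -2926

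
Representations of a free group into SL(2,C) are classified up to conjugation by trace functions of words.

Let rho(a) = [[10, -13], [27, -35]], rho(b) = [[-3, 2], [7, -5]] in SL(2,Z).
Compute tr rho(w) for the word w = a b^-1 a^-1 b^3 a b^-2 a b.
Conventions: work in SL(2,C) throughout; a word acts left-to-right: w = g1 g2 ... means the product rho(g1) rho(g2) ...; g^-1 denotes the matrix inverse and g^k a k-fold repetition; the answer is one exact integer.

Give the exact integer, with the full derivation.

rho(a) = [[10, -13], [27, -35]]
... * rho(b^-1) = [[-5, -2], [-7, -3]]  ->  [[41, 19], [110, 51]]
... * rho(a^-1) = [[-35, 13], [-27, 10]]  ->  [[-1948, 723], [-5227, 1940]]
... * rho(b) = [[-3, 2], [7, -5]]  ->  [[10905, -7511], [29261, -20154]]
... * rho(b) = [[-3, 2], [7, -5]]  ->  [[-85292, 59365], [-228861, 159292]]
... * rho(b) = [[-3, 2], [7, -5]]  ->  [[671431, -467409], [1801627, -1254182]]
... * rho(a) = [[10, -13], [27, -35]]  ->  [[-5905733, 7630712], [-15846644, 20475219]]
... * rho(b^-1) = [[-5, -2], [-7, -3]]  ->  [[-23886319, -11080670], [-64093313, -29732369]]
... * rho(b^-1) = [[-5, -2], [-7, -3]]  ->  [[196996285, 81014648], [528593148, 217383733]]
... * rho(a) = [[10, -13], [27, -35]]  ->  [[4157358346, -5396464385], [11155292271, -14480141579]]
... * rho(b) = [[-3, 2], [7, -5]]  ->  [[-50247325733, 35297038617], [-134826867866, 94711292437]]
tr = -50247325733 + 94711292437 = 44463966704

44463966704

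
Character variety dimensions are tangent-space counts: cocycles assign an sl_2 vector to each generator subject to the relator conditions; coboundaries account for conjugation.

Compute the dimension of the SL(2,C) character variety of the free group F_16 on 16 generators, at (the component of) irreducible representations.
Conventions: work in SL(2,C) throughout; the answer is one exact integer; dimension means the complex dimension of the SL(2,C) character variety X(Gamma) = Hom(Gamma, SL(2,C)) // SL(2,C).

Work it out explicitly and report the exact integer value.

The free group F_16: 16 generators, no relators.
A cocycle picks one sl_2 vector per generator freely, giving dim Z^1 = 3*16 = 48.
dim B^1 = 3: the coboundary map is injective because an irreducible image has centralizer 0 in sl_2.
dim H^1 = 48 - 3 = 45, which is dim X.

45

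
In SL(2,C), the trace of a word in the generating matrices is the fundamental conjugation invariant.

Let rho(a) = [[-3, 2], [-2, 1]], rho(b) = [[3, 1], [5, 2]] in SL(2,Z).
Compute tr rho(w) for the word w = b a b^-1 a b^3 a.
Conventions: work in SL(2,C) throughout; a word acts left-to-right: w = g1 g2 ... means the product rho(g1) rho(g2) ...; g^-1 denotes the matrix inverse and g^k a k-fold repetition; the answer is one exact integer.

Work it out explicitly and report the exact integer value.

-902

rho(b) = [[3, 1], [5, 2]]
... * rho(a) = [[-3, 2], [-2, 1]]  ->  [[-11, 7], [-19, 12]]
... * rho(b^-1) = [[2, -1], [-5, 3]]  ->  [[-57, 32], [-98, 55]]
... * rho(a) = [[-3, 2], [-2, 1]]  ->  [[107, -82], [184, -141]]
... * rho(b) = [[3, 1], [5, 2]]  ->  [[-89, -57], [-153, -98]]
... * rho(b) = [[3, 1], [5, 2]]  ->  [[-552, -203], [-949, -349]]
... * rho(b) = [[3, 1], [5, 2]]  ->  [[-2671, -958], [-4592, -1647]]
... * rho(a) = [[-3, 2], [-2, 1]]  ->  [[9929, -6300], [17070, -10831]]
tr = 9929 + -10831 = -902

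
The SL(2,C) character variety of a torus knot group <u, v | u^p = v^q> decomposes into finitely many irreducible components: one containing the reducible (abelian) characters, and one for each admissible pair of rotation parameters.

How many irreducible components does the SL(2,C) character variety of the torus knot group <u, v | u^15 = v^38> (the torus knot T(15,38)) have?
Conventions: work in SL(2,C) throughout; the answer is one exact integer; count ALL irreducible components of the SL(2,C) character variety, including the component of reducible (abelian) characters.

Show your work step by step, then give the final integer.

For T(15,38): irreducibility forces the central element u^15 = v^38 to one of +I, -I.
So on each irreducible component the traces are pinned: tr(u) = 2*cos(pi*alpha/15) with 1 <= alpha <= 14, tr(v) = 2*cos(pi*beta/38) with 1 <= beta <= 37.
The two central values (-1)^alpha I and (-1)^beta I must be the same matrix, so alpha and beta share a parity.
Enumerate parity-matched pairs: 7*19 odd-odd plus 7*18 even-even gives 259.
components with irreducible characters: 259; plus the single component of reducible (abelian) characters: total 260.

260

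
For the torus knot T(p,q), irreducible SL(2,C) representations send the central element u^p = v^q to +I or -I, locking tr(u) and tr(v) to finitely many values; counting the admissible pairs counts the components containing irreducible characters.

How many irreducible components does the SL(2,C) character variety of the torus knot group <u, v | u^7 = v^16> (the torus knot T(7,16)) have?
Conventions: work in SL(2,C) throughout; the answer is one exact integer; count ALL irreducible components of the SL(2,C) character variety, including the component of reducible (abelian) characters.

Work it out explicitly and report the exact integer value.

46

For T(7,16): irreducibility forces the central element u^7 = v^16 to one of +I, -I.
This locks tr(u) to 2*cos(pi*alpha/7), alpha in 1..6, and tr(v) to 2*cos(pi*beta/16), beta in 1..15, on each component of irreducible characters.
Consistency of u^7 = (-1)^alpha I with v^16 = (-1)^beta I forces alpha = beta (mod 2).
Counting: 3 odd alphas x 8 odd betas + 3 even alphas x 7 even betas = 24 + 21 = 45.
That is 45 components of irreducible characters, and with the reducible (abelian) component the total is 46.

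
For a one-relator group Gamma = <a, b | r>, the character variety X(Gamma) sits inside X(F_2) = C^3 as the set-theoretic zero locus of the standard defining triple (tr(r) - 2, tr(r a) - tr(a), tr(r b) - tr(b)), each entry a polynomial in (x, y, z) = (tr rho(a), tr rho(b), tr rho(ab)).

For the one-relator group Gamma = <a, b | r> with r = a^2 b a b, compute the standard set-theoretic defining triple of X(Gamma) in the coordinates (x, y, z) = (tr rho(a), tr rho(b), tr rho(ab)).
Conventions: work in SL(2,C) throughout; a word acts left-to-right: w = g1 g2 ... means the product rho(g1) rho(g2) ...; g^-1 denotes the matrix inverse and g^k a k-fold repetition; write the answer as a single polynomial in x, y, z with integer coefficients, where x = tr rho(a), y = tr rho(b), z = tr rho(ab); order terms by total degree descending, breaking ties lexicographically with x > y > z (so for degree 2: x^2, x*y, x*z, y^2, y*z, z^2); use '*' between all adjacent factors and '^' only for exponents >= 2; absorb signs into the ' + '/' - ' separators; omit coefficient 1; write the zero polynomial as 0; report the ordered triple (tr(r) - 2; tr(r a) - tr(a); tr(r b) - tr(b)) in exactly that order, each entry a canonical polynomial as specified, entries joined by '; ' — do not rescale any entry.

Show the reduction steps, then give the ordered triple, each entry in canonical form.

trace(b a b a) = trace(a b) * trace(a b) - trace(1)   [split at a repeated a] = z^2 - 2
trace(b a b) = trace(b) * trace(a b) - trace(a)   [square of b] = y*z - x
and trace(a^2 b a b) = trace(a) * trace(b a b a) - trace(b a b)   [square of a] = x*z^2 - y*z - x
trace(a^2 b a b a) = trace(a) * trace(a b a b a) - trace(a b a b)   [square of a] = x^2*z^2 - x*y*z - x^2 - z^2 + 2
next, trace(a b a) = trace(a) * trace(b a) - trace(b) = x*z - y
trace(b a b^2 a) = trace(b) * trace(a b a b) - trace(a b a) = y*z^2 - x*z - y
and trace(b a b^2) = trace(b) * trace(a b^2) - trace(a b) = y^2*z - x*y - z
next, trace(a^2 b a b^2) = trace(a) * trace(b a b^2 a) - trace(b a b^2) = x*y*z^2 - x^2*z - y^2*z + z
assemble the triple (trace(r) - 2; trace(r a) - x; trace(r b) - y)

x*z^2 - y*z - x - 2; x^2*z^2 - x*y*z - x^2 - z^2 - x + 2; x*y*z^2 - x^2*z - y^2*z - y + z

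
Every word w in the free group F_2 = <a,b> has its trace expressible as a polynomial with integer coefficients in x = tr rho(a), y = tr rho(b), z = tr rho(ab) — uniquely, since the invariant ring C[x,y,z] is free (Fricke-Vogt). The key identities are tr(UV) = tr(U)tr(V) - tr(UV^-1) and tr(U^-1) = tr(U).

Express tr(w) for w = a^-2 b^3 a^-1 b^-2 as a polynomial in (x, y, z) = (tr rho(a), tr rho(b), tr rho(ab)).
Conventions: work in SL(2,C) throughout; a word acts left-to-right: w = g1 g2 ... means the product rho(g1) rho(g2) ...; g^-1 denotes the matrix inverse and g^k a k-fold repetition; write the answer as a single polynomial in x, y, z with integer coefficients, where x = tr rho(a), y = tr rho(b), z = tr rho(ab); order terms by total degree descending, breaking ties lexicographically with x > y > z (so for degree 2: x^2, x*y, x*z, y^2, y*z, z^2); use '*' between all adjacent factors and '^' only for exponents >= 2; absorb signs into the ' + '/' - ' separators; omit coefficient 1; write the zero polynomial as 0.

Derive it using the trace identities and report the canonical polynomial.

x^2*y^4*z - x^3*y^3 - x*y^5 - x*y^3*z^2 - x^2*y^2*z + 2*x^3*y + 5*x*y^3 + x*y*z^2 - x^2*z - 6*x*y + z

trace(b a^-1) = trace(b)*trace(a) - trace(b a) = x*y - z
trace(a^-2 b) = trace(b a^-1)*trace(a) - trace(b) = x^2*y - x*z - y
reduce: trace(b^2) = trace(b)*trace(b) - trace(1) = y^2 - 2
trace(b^3) = trace(b)*trace(b^2) - trace(b) = y^3 - 3*y
trace(b a b) = trace(b)*trace(a b) - trace(a) = y*z - x
reduce: trace(b^3 a) = trace(b)*trace(b a b) - trace(b a) = y^2*z - x*y - z
so trace(a^-1 b^3) = trace(b^3)*trace(a) - trace(b^3 a) = x*y^3 - y^2*z - 2*x*y + z
trace(b^3 a b) = trace(b)*trace(b a b^2) - trace(b a b) = y^3*z - x*y^2 - 2*y*z + x
so trace(a b a b) = trace(b a)*trace(b a) - trace(1)   [split at repeated b] = z^2 - 2
so trace(a b a) = trace(a)*trace(b a) - trace(b) = x*z - y
trace(b a b a b) = trace(b)*trace(a b a b) - trace(a b a) = y*z^2 - x*z - y
trace(b^3 a b a) = trace(b)*trace(b a b a b) - trace(b a b a) = y^2*z^2 - x*y*z - y^2 - z^2 + 2
trace(a^-1 b^3 a b) = trace(b^3 a b)*trace(a) - trace(b^3 a b a) = x*y^3*z - x^2*y^2 - y^2*z^2 - x*y*z + x^2 + y^2 + z^2 - 2
trace(a^-2 b^3 a b) = trace(a^-1 b^3 a b)*trace(a) - trace(a^-1 b^3 a b a) = x^2*y^3*z - x^3*y^2 - x*y^2*z^2 - x^2*y*z - y^3*z + x^3 + 2*x*y^2 + x*z^2 + 2*y*z - 3*x
trace(b^-1 a^-2 b^3 a) = trace(a^-2 b^3 a)*trace(b) - trace(a^-2 b^3 a b) = -x^2*y^3*z + x^3*y^2 + x*y^4 + x*y^2*z^2 + x^2*y*z - x^3 - 4*x*y^2 - x*z^2 - y*z + 3*x
trace(b^-2 a^-2 b^3 a) = trace(b^-1 a^-2 b^3 a)*trace(b) - trace(b^-1 a^-2 b^3 a b) = -x^2*y^4*z + x^3*y^3 + x*y^5 + x*y^3*z^2 + x^2*y^2*z - x^3*y - 5*x*y^3 - x*y*z^2 + 5*x*y - z
trace(a^-2 b^3 a^-1 b^-2) = trace(b^-2 a^-2 b^3)*trace(a) - trace(b^-2 a^-2 b^3 a) = x^2*y^4*z - x^3*y^3 - x*y^5 - x*y^3*z^2 - x^2*y^2*z + 2*x^3*y + 5*x*y^3 + x*y*z^2 - x^2*z - 6*x*y + z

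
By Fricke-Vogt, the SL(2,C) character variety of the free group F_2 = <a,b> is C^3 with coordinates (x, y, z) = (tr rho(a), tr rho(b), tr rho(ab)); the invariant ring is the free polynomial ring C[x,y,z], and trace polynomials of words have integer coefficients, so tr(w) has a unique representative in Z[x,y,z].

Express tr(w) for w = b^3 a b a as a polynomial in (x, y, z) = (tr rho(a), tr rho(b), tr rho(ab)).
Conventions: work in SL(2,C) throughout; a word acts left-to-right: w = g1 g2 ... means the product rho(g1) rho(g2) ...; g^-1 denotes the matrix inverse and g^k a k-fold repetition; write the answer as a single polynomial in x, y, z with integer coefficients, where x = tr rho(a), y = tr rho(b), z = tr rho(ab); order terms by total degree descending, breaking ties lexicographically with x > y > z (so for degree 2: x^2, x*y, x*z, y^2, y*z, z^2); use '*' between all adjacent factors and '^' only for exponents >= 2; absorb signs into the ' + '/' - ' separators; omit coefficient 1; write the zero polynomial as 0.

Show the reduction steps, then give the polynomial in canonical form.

tr(a b a b) = tr(a b)*tr(a b) - tr(1)  (split on a) = z^2 - 2
and tr(a b a) = tr(a)*tr(b a) - tr(b)  (reduce the a square) = x*z - y
and tr(b a b a b) = tr(b)*tr(a b a b) - tr(a b a)  (reduce the b square) = y*z^2 - x*z - y
and tr(b^3 a b a) = tr(b)*tr(b a b a b) - tr(b a b a)  (reduce the b square) = y^2*z^2 - x*y*z - y^2 - z^2 + 2

y^2*z^2 - x*y*z - y^2 - z^2 + 2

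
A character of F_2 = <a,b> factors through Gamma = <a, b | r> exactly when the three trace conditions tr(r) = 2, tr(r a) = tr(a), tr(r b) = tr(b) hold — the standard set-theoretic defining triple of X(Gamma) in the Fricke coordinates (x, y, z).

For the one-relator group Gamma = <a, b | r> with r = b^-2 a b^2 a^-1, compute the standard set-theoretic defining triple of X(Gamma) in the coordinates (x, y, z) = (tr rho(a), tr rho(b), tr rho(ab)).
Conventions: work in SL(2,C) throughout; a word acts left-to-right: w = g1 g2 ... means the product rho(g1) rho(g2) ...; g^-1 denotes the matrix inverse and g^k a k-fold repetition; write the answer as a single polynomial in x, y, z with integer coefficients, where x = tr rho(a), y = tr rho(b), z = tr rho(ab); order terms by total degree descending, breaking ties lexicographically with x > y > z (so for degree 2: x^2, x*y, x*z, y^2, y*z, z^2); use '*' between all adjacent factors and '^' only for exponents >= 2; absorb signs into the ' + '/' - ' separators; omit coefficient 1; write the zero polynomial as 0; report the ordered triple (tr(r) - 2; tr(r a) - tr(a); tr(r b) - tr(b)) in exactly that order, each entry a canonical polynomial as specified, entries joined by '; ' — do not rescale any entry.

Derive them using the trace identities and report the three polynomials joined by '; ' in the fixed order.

tr(a^2 b) = tr(a)*tr(b a) - tr(b)  (reduce the a square) = x*z - y
tr(a^2) = tr(a)*tr(a) - tr(1)  (reduce the a square) = x^2 - 2
next, tr(a b^2 a) = tr(b)*tr(a^2 b) - tr(a^2)  (reduce the b square) = x*y*z - x^2 - y^2 + 2
and tr(a b a b) = tr(a b)*tr(a b) - tr(1)  (split on a) = z^2 - 2
next, tr(a b^2 a b) = tr(b)*tr(a b a b) - tr(a b a)  (reduce the b square) = y*z^2 - x*z - y
and tr(b^-1 a b^2 a) = tr(a b^2 a)*tr(b) - tr(a b^2 a b)  (eliminate b^-1) = x*y^2*z - x^2*y - y^3 - y*z^2 + x*z + 3*y
next, tr(a b^2 a^-1 b^-1) = tr(b^-1 a b^2)*tr(a) - tr(b^-1 a b^2 a)  (eliminate a^-1) = -x*y^2*z + x^2*y + y^3 + y*z^2 - 3*y
tr(b^2) = tr(b)*tr(b) - tr(1)  (reduce the b square) = y^2 - 2
tr(b^-2 a b^2 a^-1) = tr(a b^2 a^-1 b^-1)*tr(b) - tr(a b^2 a^-1)  (eliminate b^-1) = -x*y^3*z + x^2*y^2 + y^4 + y^2*z^2 - 4*y^2 + 2
assemble the triple (tr(r) - 2; tr(r a) - x; tr(r b) - y)

-x*y^3*z + x^2*y^2 + y^4 + y^2*z^2 - 4*y^2; 0; -x*y^2*z + x^2*y + y^3 + y*z^2 - 4*y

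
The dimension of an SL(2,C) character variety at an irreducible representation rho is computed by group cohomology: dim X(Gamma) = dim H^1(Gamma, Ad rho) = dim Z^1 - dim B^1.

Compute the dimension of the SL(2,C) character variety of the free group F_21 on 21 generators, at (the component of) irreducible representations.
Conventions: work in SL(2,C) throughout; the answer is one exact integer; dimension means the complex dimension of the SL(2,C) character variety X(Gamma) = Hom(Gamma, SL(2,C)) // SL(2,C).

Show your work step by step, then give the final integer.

The free group F_21: 21 generators, no relators.
So Z^1 = (sl_2)^21 in full: dim Z^1 = 63.
At an irreducible rho the centralizer of the image in sl_2 is 0, so the coboundary map sl_2 -> Z^1 is injective: dim B^1 = 3.
dim H^1 = 63 - 3 = 60, which is dim X.

60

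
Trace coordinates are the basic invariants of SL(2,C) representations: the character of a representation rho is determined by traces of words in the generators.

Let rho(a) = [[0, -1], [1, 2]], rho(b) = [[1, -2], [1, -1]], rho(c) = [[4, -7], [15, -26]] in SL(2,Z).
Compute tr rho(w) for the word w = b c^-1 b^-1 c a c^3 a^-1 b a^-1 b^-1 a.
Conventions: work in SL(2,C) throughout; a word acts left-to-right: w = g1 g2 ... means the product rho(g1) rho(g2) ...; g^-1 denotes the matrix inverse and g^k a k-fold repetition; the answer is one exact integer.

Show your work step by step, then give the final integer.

803099000

rho(b) = [[1, -2], [1, -1]]
... * rho(c^-1) = [[-26, 7], [-15, 4]]  ->  [[4, -1], [-11, 3]]
... * rho(b^-1) = [[-1, 2], [-1, 1]]  ->  [[-3, 7], [8, -19]]
... * rho(c) = [[4, -7], [15, -26]]  ->  [[93, -161], [-253, 438]]
... * rho(a) = [[0, -1], [1, 2]]  ->  [[-161, -415], [438, 1129]]
... * rho(c) = [[4, -7], [15, -26]]  ->  [[-6869, 11917], [18687, -32420]]
... * rho(c) = [[4, -7], [15, -26]]  ->  [[151279, -261759], [-411552, 712111]]
... * rho(c) = [[4, -7], [15, -26]]  ->  [[-3321269, 5746781], [9035457, -15634022]]
... * rho(a^-1) = [[2, 1], [-1, 0]]  ->  [[-12389319, -3321269], [33704936, 9035457]]
... * rho(b) = [[1, -2], [1, -1]]  ->  [[-15710588, 28099907], [42740393, -76445329]]
... * rho(a^-1) = [[2, 1], [-1, 0]]  ->  [[-59521083, -15710588], [161926115, 42740393]]
... * rho(b^-1) = [[-1, 2], [-1, 1]]  ->  [[75231671, -134752754], [-204666508, 366592623]]
... * rho(a) = [[0, -1], [1, 2]]  ->  [[-134752754, -344737179], [366592623, 937851754]]
tr = -134752754 + 937851754 = 803099000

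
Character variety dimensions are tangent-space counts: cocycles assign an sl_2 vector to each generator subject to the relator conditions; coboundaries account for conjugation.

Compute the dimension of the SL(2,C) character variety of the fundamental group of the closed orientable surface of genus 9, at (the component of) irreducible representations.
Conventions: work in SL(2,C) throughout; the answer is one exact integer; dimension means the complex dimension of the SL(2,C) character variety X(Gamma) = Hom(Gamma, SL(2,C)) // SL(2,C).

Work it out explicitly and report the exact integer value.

48

The genus-9 surface group: 2g = 18 generators, one relator prod [a_i, b_i].
Before the relator condition, cocycle space has dim 3*18 = 54.
H^2 = coker(d_2) is dual to H^0 = 0 at irreducible rho (Poincare duality), so d_2 is onto: dim Z^1 = 51.
Coboundaries contribute dim B^1 = 3 (injective at irreducible rho).
Hence dim X = 51 - 3 = 48.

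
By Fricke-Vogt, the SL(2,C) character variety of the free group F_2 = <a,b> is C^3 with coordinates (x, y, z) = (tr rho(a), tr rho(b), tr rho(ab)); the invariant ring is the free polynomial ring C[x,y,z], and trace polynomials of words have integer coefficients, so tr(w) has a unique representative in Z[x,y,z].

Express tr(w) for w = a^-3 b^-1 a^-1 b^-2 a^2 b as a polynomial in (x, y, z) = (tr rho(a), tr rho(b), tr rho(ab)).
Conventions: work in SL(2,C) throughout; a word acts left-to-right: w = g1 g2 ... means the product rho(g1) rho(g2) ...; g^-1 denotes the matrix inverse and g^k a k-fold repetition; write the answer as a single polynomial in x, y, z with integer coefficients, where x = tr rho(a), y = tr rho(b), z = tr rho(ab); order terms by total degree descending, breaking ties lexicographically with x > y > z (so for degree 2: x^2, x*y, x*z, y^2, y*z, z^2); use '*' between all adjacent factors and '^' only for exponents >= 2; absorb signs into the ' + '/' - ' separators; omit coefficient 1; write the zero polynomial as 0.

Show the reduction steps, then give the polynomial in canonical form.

trace(b^2 a) = trace(b)*trace(a b) - trace(a) = y*z - x
trace(b^2) = trace(b)*trace(b) - trace(1) = y^2 - 2
trace(b a^2 b) = trace(a)*trace(b^2 a) - trace(b^2) = x*y*z - x^2 - y^2 + 2
trace(b a b a) = trace(a b)*trace(a b) - trace(1)   [split at repeated a] = z^2 - 2
reduce: trace(b a^2 b a) = trace(a)*trace(b a b a) - trace(b a b) = x*z^2 - y*z - x
trace(a^-1 b a^2 b) = trace(b a^2 b)*trace(a) - trace(b a^2 b a) = x^2*y*z - x^3 - x*y^2 - x*z^2 + y*z + 3*x
trace(a^2 b a^-2 b) = trace(a^-1 b a^2 b)*trace(a) - trace(a^-1 b a^2 b a) = x^3*y*z - x^4 - x^2*y^2 - x^2*z^2 + 4*x^2 + y^2 - 2
so trace(a^2 b a^-2 b^-1) = trace(a^2 b a^-2)*trace(b) - trace(a^2 b a^-2 b) = -x^3*y*z + x^4 + x^2*y^2 + x^2*z^2 - 4*x^2 + 2
so trace(b^-1 a^2 b a^-2 b^-1) = trace(a^2 b a^-2 b^-1)*trace(b) - trace(a^2 b a^-2) = -x^3*y^2*z + x^4*y + x^2*y^3 + x^2*y*z^2 - 4*x^2*y + y
trace(a^2) = trace(a)*trace(a) - trace(1) = x^2 - 2
so trace(a^3) = trace(a)*trace(a^2) - trace(a) = x^3 - 3*x
trace(a b a) = trace(a)*trace(b a) - trace(b) = x*z - y
reduce: trace(a b a^2) = trace(a)*trace(a b a) - trace(a b) = x^2*z - x*y - z
trace(a^3 b a) = trace(a)*trace(a b a^2) - trace(a b a) = x^3*z - x^2*y - 2*x*z + y
trace(a^3 b a b) = trace(a)*trace(b a b a^2) - trace(b a b a) = x^2*z^2 - x*y*z - x^2 - z^2 + 2
trace(b^-1 a^3 b a) = trace(a^3 b a)*trace(b) - trace(a^3 b a b) = x^3*y*z - x^2*y^2 - x^2*z^2 - x*y*z + x^2 + y^2 + z^2 - 2
trace(a^-1 b^-1 a^3 b) = trace(b^-1 a^3 b)*trace(a) - trace(b^-1 a^3 b a) = -x^3*y*z + x^4 + x^2*y^2 + x^2*z^2 + x*y*z - 4*x^2 - y^2 - z^2 + 2
reduce: trace(a^2 b a^-2 b^-1 a) = trace(a^-1 b^-1 a^3 b)*trace(a) - trace(a^-1 b^-1 a^3 b a) = -x^4*y*z + x^5 + x^3*y^2 + x^3*z^2 + x^2*y*z - 5*x^3 - x*y^2 - x*z^2 + 5*x
trace(b^2 a b a) = trace(b)*trace(a b a b) - trace(a b a) = y*z^2 - x*z - y
trace(b^2 a b) = trace(b)*trace(b a b) - trace(b a) = y^2*z - x*y - z
reduce: trace(b a b a^2 b) = trace(a)*trace(b^2 a b a) - trace(b^2 a b) = x*y*z^2 - x^2*z - y^2*z + z
so trace(b a b a b a) = trace(b a)*trace(b a b a) - trace(b^-1 a^-1)   [split at repeated b] = z^3 - 3*z
so trace(b a b a^2 b a) = trace(a)*trace(b a b a b a) - trace(b a b a b) = x*z^3 - y*z^2 - 2*x*z + y
reduce: trace(b a b a^2 b a^-1) = trace(b a b a^2 b)*trace(a) - trace(b a b a^2 b a) = x^2*y*z^2 - x^3*z - x*y^2*z - x*z^3 + y*z^2 + 3*x*z - y
trace(a b a^2 b a^-2 b) = trace(b a b a^2 b a^-1)*trace(a) - trace(b a b a^2 b) = x^3*y*z^2 - x^4*z - x^2*y^2*z - x^2*z^3 + 4*x^2*z + y^2*z - x*y - z
reduce: trace(a^2 b a^-2 b^-1 a b) = trace(a b a^2 b a^-2)*trace(b) - trace(a b a^2 b a^-2 b) = -x^3*y*z^2 + x^4*z + 2*x^2*y^2*z + x^2*z^3 - x^3*y - x*y^3 - x*y*z^2 - 4*x^2*z + 4*x*y + z
trace(b^-1 a^2 b a^-2 b^-1 a) = trace(a^2 b a^-2 b^-1 a)*trace(b) - trace(a^2 b a^-2 b^-1 a b) = -x^4*y^2*z + x^5*y + x^3*y^3 + 2*x^3*y*z^2 - x^4*z - x^2*y^2*z - x^2*z^3 - 4*x^3*y + 4*x^2*z + x*y - z
so trace(b^-1 a^-1 b^-1 a^2 b a^-2) = trace(b^-1 a^2 b a^-2 b^-1)*trace(a) - trace(b^-1 a^2 b a^-2 b^-1 a) = -x^3*y*z^2 + x^4*z + x^2*y^2*z + x^2*z^3 - 4*x^2*z + z
reduce: trace(a^2 b^2 a) = trace(b)*trace(a^3 b) - trace(a^3) = x^2*y*z - x^3 - x*y^2 - y*z + 3*x
reduce: trace(b^-1 a^2 b^2 a) = trace(a^2 b^2 a)*trace(b) - trace(a^2 b^2 a b) = x^2*y^2*z - x^3*y - x*y^3 - x*y*z^2 + x^2*z + 3*x*y - z
so trace(b a^-1 b^-1 a^2 b) = trace(b^-1 a^2 b^2)*trace(a) - trace(b^-1 a^2 b^2 a) = -x^2*y^2*z + x^3*y + x*y^3 + x*y*z^2 - 4*x*y + z
trace(b^-1 a^2 b a b a) = trace(a^2 b a b a)*trace(b) - trace(a^2 b a b a b) = x^2*y*z^2 - x*y^2*z - x*z^3 - x^2*y + 2*x*z + y
trace(b a^-1 b^-1 a^2 b a) = trace(b^-1 a^2 b a b)*trace(a) - trace(b^-1 a^2 b a b a) = -x^2*y*z^2 + x^3*z + x*y^2*z + x*z^3 - 3*x*z - y
so trace(a^-1 b^-1 a^2 b a^-1 b) = trace(b a^-1 b^-1 a^2 b)*trace(a) - trace(b a^-1 b^-1 a^2 b a) = -x^3*y^2*z + x^4*y + x^2*y^3 + 2*x^2*y*z^2 - x^3*z - x*y^2*z - x*z^3 - 4*x^2*y + 4*x*z + y
reduce: trace(b^-1 a^-1 b^-1 a^2 b a^-1) = trace(a^-1 b^-1 a^2 b a^-1)*trace(b) - trace(a^-1 b^-1 a^2 b a^-1 b) = -x^2*y*z^2 + x^3*z + x*y^2*z + x*z^3 - 4*x*z + y
reduce: trace(a^2 b a^-3 b^-1 a^-1 b^-1) = trace(b^-1 a^-1 b^-1 a^2 b a^-2)*trace(a) - trace(b^-1 a^-1 b^-1 a^2 b a^-1) = -x^4*y*z^2 + x^5*z + x^3*y^2*z + x^3*z^3 + x^2*y*z^2 - 5*x^3*z - x*y^2*z - x*z^3 + 5*x*z - y
trace(b a^-1) = trace(b)*trace(a) - trace(b a) = x*y - z
trace(b a^-2) = trace(b a^-1)*trace(a) - trace(b) = x^2*y - x*z - y
reduce: trace(a^-1 b a b) = trace(b a b)*trace(a) - trace(b a b a) = x*y*z - x^2 - z^2 + 2
trace(a^-2 b a b) = trace(a^-1 b a b)*trace(a) - trace(a^-1 b a b a) = x^2*y*z - x^3 - x*z^2 - y*z + 3*x
reduce: trace(a b a^-3 b) = trace(a^-2 b a b)*trace(a) - trace(a^-2 b a b a) = x^3*y*z - x^4 - x^2*z^2 - 2*x*y*z + 4*x^2 + z^2 - 2
trace(a b a^-3 b^-1) = trace(a b a^-3)*trace(b) - trace(a b a^-3 b) = -x^3*y*z + x^4 + x^2*y^2 + x^2*z^2 + x*y*z - 4*x^2 - y^2 - z^2 + 2
reduce: trace(a^-3 b^-1 a^-1 b^-2 a^2 b) = trace(a^2 b a^-3 b^-1 a^-1 b^-1)*trace(b) - trace(a^2 b a^-3 b^-1 a^-1) = -x^4*y^2*z^2 + x^5*y*z + x^3*y^3*z + x^3*y*z^3 + x^2*y^2*z^2 - 4*x^3*y*z - x*y^3*z - x*y*z^3 - x^4 - x^2*y^2 - x^2*z^2 + 4*x*y*z + 4*x^2 + z^2 - 2

-x^4*y^2*z^2 + x^5*y*z + x^3*y^3*z + x^3*y*z^3 + x^2*y^2*z^2 - 4*x^3*y*z - x*y^3*z - x*y*z^3 - x^4 - x^2*y^2 - x^2*z^2 + 4*x*y*z + 4*x^2 + z^2 - 2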